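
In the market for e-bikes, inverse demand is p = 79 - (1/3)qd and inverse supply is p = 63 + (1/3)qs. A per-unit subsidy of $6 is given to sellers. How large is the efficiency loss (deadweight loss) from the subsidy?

Pre-subsidy: 79 - (1/3)q = 63 + (1/3)q gives q* = 24 and p* = 71.
With the subsidy, sellers receive ps = pb + 6 for each unit, where pb is the price buyers pay.
On the curves, pb = 79 - (1/3)q and ps = 63 + (1/3)q; the wedge ps − pb = 6 gives 63 + (1/3)q − (79 - (1/3)q) = 6, so q' = 33.
Then pb = 79 − (1/3)·33 = 68 and ps = 63 + (1/3)·33 = 74.
The subsidy expands output by 33 − 24 = 9 past the efficient level; on those units the gap between marginal cost and willingness to pay runs from 0 up to 6.
DWL = ½ × 6 × 9 = 27.

Deadweight loss = $27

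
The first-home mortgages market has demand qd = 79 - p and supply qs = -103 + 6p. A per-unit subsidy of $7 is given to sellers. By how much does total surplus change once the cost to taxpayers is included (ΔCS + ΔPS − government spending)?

Pre-subsidy: 79 - p = -103 + 6p gives p* = 26, q* = 53.
With the subsidy, sellers receive ps = pb + 7 for each unit, where pb is the price buyers pay.
Supply in terms of pb becomes qs = -103 + 6(pb + 7) = -61 + 6pb. Setting this equal to demand: 79 - pb = -61 + 6pb, so pb = 20.
Sellers receive ps = 20 + 7 = 27; q' = 79 − 1·20 = 59.
ΔCS = ½(53 + 59)(26 − 20) = 336; ΔPS = ½(53 + 59)(27 − 26) = 56.
Government spending = 7 × 59 = 413.
Net change = 336 + 56 − 413 = -21. The loss equals the DWL triangle ½·7·6.

Net change in total surplus = -$21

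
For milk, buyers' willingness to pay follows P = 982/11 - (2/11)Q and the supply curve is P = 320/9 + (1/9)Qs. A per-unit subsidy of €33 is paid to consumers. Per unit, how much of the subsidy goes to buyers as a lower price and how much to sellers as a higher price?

Buyers gain 594/29 per unit; sellers gain 363/29 per unit

Pre-subsidy: 982/11 - (2/11)Q = 320/9 + (1/9)Q gives Q* = 5318/29 and P* = 1622/29.
With the rebate, buyers effectively pay Pb = Ps − 33, where Ps is the price sellers receive.
On the curves, Pb = 982/11 - (2/11)Q and Ps = 320/9 + (1/9)Q; the wedge Ps − Pb = 33 gives 320/9 + (1/9)Q − (982/11 - (2/11)Q) = 33, so Q' = 8585/29.
Then Pb = 982/11 − (2/11)·(8585/29) = 1028/29 and Ps = 320/9 + (1/9)·(8585/29) = 1985/29.
Buyers' price falls by P* − Pb = 1622/29 − 1028/29 = 594/29; sellers' price rises by Ps − P* = 1985/29 − 1622/29 = 363/29.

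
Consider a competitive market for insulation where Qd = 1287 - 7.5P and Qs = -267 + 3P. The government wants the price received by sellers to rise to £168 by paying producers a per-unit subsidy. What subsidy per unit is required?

At a seller price of 168, quantity supplied is -267 + 3·168 = 237.
Buyers absorb 237 only when they pay Pb with 1287 − 7.5·Pb = 237, i.e. Pb = 140.
s = Ps − Pb = 168 − 140 = 28.

Required subsidy s = £28 per unit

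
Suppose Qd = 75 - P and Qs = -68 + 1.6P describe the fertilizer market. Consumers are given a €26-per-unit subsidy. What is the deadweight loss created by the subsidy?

Pre-subsidy: 75 - P = -68 + 1.6P gives P* = 55, Q* = 20.
With the rebate, buyers effectively pay Pb = Ps − 26, where Ps is the price sellers receive.
Demand in terms of Ps becomes Qd = 75 − 1(Ps − 26) = 101 - Ps. Setting this equal to supply: 101 - Ps = -68 + 1.6Ps, so Ps = 65.
Buyers pay Pb = 65 − 26 = 39; Q' = -68 + 1.6·65 = 36.
The subsidy expands output by 36 − 20 = 16 past the efficient level; on those units the gap between marginal cost and willingness to pay runs from 0 up to 26.
DWL = ½ × 26 × 16 = 208.

Deadweight loss = €208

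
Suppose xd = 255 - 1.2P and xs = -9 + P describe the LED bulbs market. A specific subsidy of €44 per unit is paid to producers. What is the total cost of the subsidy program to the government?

Pre-subsidy: 255 - 1.2P = -9 + P gives P* = 120, x* = 111.
With the subsidy, sellers receive Ps = Pb + 44 for each unit, where Pb is the price buyers pay.
Supply in terms of Pb becomes xs = -9 + 1(Pb + 44) = 35 + Pb. Setting this equal to demand: 255 - 1.2Pb = 35 + Pb, so Pb = 100.
Sellers receive Ps = 100 + 44 = 144; x' = 255 − 1.2·100 = 135.
Government outlay = subsidy × quantity = 44 × 135 = 5940.

Government cost = €5940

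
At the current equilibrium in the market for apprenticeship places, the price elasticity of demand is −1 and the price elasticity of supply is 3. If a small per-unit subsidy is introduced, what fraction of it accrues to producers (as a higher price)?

For a small subsidy around the equilibrium, the benefit split depends on the relative slopes, which at a point are proportional to the elasticities.
Buyer share = εs/(εs + |εd|) = 3/(3 + 1) = 0.75; seller share = |εd|/(εs + |εd|) = 0.25.
So producers capture 0.25 of the subsidy.

Producer share = 0.25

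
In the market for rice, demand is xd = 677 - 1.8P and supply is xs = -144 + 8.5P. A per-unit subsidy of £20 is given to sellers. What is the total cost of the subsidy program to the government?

Government cost = 1160260/103

Pre-subsidy: 677 - 1.8P = -144 + 8.5P gives P* = 8210/103, x* = 54953/103.
With the subsidy, sellers receive Ps = Pb + 20 for each unit, where Pb is the price buyers pay.
Supply in terms of Pb becomes xs = -144 + 8.5(Pb + 20) = 26 + 8.5Pb. Setting this equal to demand: 677 - 1.8Pb = 26 + 8.5Pb, so Pb = 6510/103.
Sellers receive Ps = 6510/103 + 20 = 8570/103; x' = 677 − 1.8·(6510/103) = 58013/103.
Government outlay = subsidy × quantity = 20 × 58013/103 = 1160260/103.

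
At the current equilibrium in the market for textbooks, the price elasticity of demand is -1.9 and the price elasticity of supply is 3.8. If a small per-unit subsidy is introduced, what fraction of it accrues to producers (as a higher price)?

For a small subsidy around the equilibrium, the benefit split depends on the relative slopes, which at a point are proportional to the elasticities.
Buyer share = εs/(εs + |εd|) = 3.8/(3.8 + 1.9) = 2/3; seller share = |εd|/(εs + |εd|) = 1/3.
So producers capture 1/3 of the subsidy.

Producer share = 1/3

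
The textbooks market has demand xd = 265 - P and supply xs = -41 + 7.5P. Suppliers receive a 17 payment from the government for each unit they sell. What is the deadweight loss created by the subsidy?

Pre-subsidy: 265 - P = -41 + 7.5P gives P* = 36, x* = 229.
With the subsidy, sellers receive Ps = Pb + 17 for each unit, where Pb is the price buyers pay.
Supply in terms of Pb becomes xs = -41 + 7.5(Pb + 17) = 86.5 + 7.5Pb. Setting this equal to demand: 265 - Pb = 86.5 + 7.5Pb, so Pb = 21.
Sellers receive Ps = 21 + 17 = 38; x' = 265 − 1·21 = 244.
The subsidy expands output by 244 − 229 = 15 past the efficient level; on those units the gap between marginal cost and willingness to pay runs from 0 up to 17.
DWL = ½ × 17 × 15 = 127.5.

Deadweight loss = 127.5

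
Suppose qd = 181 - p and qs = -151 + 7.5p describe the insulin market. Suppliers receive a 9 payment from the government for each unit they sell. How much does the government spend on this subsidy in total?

Government cost = 22932/17

Pre-subsidy: 181 - p = -151 + 7.5p gives p* = 664/17, q* = 2413/17.
With the subsidy, sellers receive ps = pb + 9 for each unit, where pb is the price buyers pay.
Supply in terms of pb becomes qs = -151 + 7.5(pb + 9) = -83.5 + 7.5pb. Setting this equal to demand: 181 - pb = -83.5 + 7.5pb, so pb = 529/17.
Sellers receive ps = 529/17 + 9 = 682/17; q' = 181 − 1·(529/17) = 2548/17.
Government outlay = subsidy × quantity = 9 × 2548/17 = 22932/17.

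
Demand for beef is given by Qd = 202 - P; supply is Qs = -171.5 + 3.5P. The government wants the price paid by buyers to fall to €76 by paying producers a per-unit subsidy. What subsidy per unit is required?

Required subsidy s = €9 per unit

At a buyer price of 76, quantity demanded is 202 − 1·76 = 126.
Sellers supply 126 only when they receive Ps with -171.5 + 3.5·Ps = 126, i.e. Ps = 85.
s = Ps − Pb = 85 − 76 = 9.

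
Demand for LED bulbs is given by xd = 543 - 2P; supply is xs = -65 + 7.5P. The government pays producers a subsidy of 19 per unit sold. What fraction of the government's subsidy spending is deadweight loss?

DWL / government spending = 3/89

Pre-subsidy: 543 - 2P = -65 + 7.5P gives P* = 64, x* = 415.
With the subsidy, sellers receive Ps = Pb + 19 for each unit, where Pb is the price buyers pay.
Supply in terms of Pb becomes xs = -65 + 7.5(Pb + 19) = 77.5 + 7.5Pb. Setting this equal to demand: 543 - 2Pb = 77.5 + 7.5Pb, so Pb = 49.
Sellers receive Ps = 49 + 19 = 68; x' = 543 − 2·49 = 445.
ΔCS = ½(415 + 445)(64 − 49) = 6450; ΔPS = ½(415 + 445)(68 − 64) = 1720.
Government spending = 19 × 445 = 8455.
DWL = ½ × 19 × (445 − 415) = 285; fraction = 285 / 8455 = 3/89.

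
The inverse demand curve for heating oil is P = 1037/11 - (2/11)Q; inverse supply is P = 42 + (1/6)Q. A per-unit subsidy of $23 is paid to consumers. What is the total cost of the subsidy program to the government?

Pre-subsidy: 1037/11 - (2/11)Q = 42 + (1/6)Q gives Q* = 150 and P* = 67.
With the rebate, buyers effectively pay Pb = Ps − 23, where Ps is the price sellers receive.
On the curves, Pb = 1037/11 - (2/11)Q and Ps = 42 + (1/6)Q; the wedge Ps − Pb = 23 gives 42 + (1/6)Q − (1037/11 - (2/11)Q) = 23, so Q' = 216.
Then Pb = 1037/11 − (2/11)·216 = 55 and Ps = 42 + (1/6)·216 = 78.
Government outlay = subsidy × quantity = 23 × 216 = 4968.

Government cost = $4968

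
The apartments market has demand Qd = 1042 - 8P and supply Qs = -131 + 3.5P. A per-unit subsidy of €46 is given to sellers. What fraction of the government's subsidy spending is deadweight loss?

DWL / government spending = 28/169

Pre-subsidy: 1042 - 8P = -131 + 3.5P gives P* = 102, Q* = 226.
With the subsidy, sellers receive Ps = Pb + 46 for each unit, where Pb is the price buyers pay.
Supply in terms of Pb becomes Qs = -131 + 3.5(Pb + 46) = 30 + 3.5Pb. Setting this equal to demand: 1042 - 8Pb = 30 + 3.5Pb, so Pb = 88.
Sellers receive Ps = 88 + 46 = 134; Q' = 1042 − 8·88 = 338.
ΔCS = ½(226 + 338)(102 − 88) = 3948; ΔPS = ½(226 + 338)(134 − 102) = 9024.
Government spending = 46 × 338 = 15548.
DWL = ½ × 46 × (338 − 226) = 2576; fraction = 2576 / 15548 = 28/169.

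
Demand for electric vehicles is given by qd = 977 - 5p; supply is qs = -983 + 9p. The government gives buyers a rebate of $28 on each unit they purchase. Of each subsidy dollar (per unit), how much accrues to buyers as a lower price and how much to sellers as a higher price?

Buyers gain $18 per unit; sellers gain $10 per unit

Pre-subsidy: 977 - 5p = -983 + 9p gives p* = 140, q* = 277.
With the rebate, buyers effectively pay pb = ps − 28, where ps is the price sellers receive.
Demand in terms of ps becomes qd = 977 − 5(ps − 28) = 1117 - 5ps. Setting this equal to supply: 1117 - 5ps = -983 + 9ps, so ps = 150.
Buyers pay pb = 150 − 28 = 122; q' = -983 + 9·150 = 367.
Buyers' price falls by p* − pb = 140 − 122 = 18; sellers' price rises by ps − p* = 150 − 140 = 10.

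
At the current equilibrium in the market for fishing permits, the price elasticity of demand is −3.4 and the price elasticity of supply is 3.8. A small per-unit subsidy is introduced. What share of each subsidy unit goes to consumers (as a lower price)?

For a small subsidy around the equilibrium, the benefit split depends on the relative slopes, which at a point are proportional to the elasticities.
Buyer share = εs/(εs + |εd|) = 3.8/(3.8 + 3.4) = 19/36; seller share = |εd|/(εs + |εd|) = 17/36.

Consumer share = 19/36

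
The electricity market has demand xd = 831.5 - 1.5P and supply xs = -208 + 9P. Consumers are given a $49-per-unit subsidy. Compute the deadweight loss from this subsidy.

Pre-subsidy: 831.5 - 1.5P = -208 + 9P gives P* = 99, x* = 683.
With the rebate, buyers effectively pay Pb = Ps − 49, where Ps is the price sellers receive.
Demand in terms of Ps becomes xd = 831.5 − 1.5(Ps − 49) = 905 - 1.5Ps. Setting this equal to supply: 905 - 1.5Ps = -208 + 9Ps, so Ps = 106.
Buyers pay Pb = 106 − 49 = 57; x' = -208 + 9·106 = 746.
The subsidy expands output by 746 − 683 = 63 past the efficient level; on those units the gap between marginal cost and willingness to pay runs from 0 up to 49.
DWL = ½ × 49 × 63 = 1543.5.

Deadweight loss = $1543.5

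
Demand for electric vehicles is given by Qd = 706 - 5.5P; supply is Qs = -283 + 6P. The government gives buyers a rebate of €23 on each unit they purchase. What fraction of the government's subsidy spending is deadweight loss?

DWL / government spending = 33/299

Pre-subsidy: 706 - 5.5P = -283 + 6P gives P* = 86, Q* = 233.
With the rebate, buyers effectively pay Pb = Ps − 23, where Ps is the price sellers receive.
Demand in terms of Ps becomes Qd = 706 − 5.5(Ps − 23) = 832.5 - 5.5Ps. Setting this equal to supply: 832.5 - 5.5Ps = -283 + 6Ps, so Ps = 97.
Buyers pay Pb = 97 − 23 = 74; Q' = -283 + 6·97 = 299.
ΔCS = ½(233 + 299)(86 − 74) = 3192; ΔPS = ½(233 + 299)(97 − 86) = 2926.
Government spending = 23 × 299 = 6877.
DWL = ½ × 23 × (299 − 233) = 759; fraction = 759 / 6877 = 33/299.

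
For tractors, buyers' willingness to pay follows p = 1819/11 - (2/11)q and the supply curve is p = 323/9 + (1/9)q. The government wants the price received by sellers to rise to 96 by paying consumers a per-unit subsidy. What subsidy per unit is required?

Required subsidy s = 29 per unit

At a seller price of 96, quantity supplied is -323 + 9·96 = 541.
Buyers absorb 541 only when they pay pb = 1819/11 − (2/11)·541 = 67.
s = ps − pb = 96 − 67 = 29.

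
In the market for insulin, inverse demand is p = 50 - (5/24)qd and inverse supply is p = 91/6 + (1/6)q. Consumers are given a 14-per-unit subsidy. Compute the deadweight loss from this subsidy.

Pre-subsidy: 50 - (5/24)q = 91/6 + (1/6)q gives q* = 836/9 and p* = 1655/54.
With the rebate, buyers effectively pay pb = ps − 14, where ps is the price sellers receive.
On the curves, pb = 50 - (5/24)q and ps = 91/6 + (1/6)q; the wedge ps − pb = 14 gives 91/6 + (1/6)q − (50 - (5/24)q) = 14, so q' = 1172/9.
Then pb = 50 − (5/24)·(1172/9) = 1235/54 and ps = 91/6 + (1/6)·(1172/9) = 1991/54.
The subsidy expands output by 1172/9 − 836/9 = 112/3 past the efficient level; on those units the gap between marginal cost and willingness to pay runs from 0 up to 14.
DWL = ½ × 14 × 112/3 = 784/3.

Deadweight loss = 784/3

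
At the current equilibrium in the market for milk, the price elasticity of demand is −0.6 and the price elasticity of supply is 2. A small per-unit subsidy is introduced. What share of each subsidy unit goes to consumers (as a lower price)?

For a small subsidy around the equilibrium, the benefit split depends on the relative slopes, which at a point are proportional to the elasticities.
Buyer share = εs/(εs + |εd|) = 2/(2 + 0.6) = 10/13; seller share = |εd|/(εs + |εd|) = 3/13.

Consumer share = 10/13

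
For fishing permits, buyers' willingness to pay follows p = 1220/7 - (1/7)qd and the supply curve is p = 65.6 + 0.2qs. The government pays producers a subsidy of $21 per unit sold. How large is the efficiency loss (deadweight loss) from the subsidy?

Deadweight loss = $643.125

Pre-subsidy: 1220/7 - (1/7)q = 65.6 + 0.2q gives q* = 317 and p* = 129.
With the subsidy, sellers receive ps = pb + 21 for each unit, where pb is the price buyers pay.
On the curves, pb = 1220/7 - (1/7)q and ps = 65.6 + 0.2q; the wedge ps − pb = 21 gives 65.6 + 0.2q − (1220/7 - (1/7)q) = 21, so q' = 378.25.
Then pb = 1220/7 − (1/7)·378.25 = 120.25 and ps = 65.6 + 0.2·378.25 = 141.25.
The subsidy expands output by 378.25 − 317 = 61.25 past the efficient level; on those units the gap between marginal cost and willingness to pay runs from 0 up to 21.
DWL = ½ × 21 × 61.25 = 643.125.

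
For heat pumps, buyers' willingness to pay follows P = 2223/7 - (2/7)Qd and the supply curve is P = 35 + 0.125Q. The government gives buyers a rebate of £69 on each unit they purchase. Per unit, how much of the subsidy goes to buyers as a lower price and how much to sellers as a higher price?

Pre-subsidy: 2223/7 - (2/7)Q = 35 + 0.125Q gives Q* = 688 and P* = 121.
With the rebate, buyers effectively pay Pb = Ps − 69, where Ps is the price sellers receive.
On the curves, Pb = 2223/7 - (2/7)Q and Ps = 35 + 0.125Q; the wedge Ps − Pb = 69 gives 35 + 0.125Q − (2223/7 - (2/7)Q) = 69, so Q' = 856.
Then Pb = 2223/7 − (2/7)·856 = 73 and Ps = 35 + 0.125·856 = 142.
Buyers' price falls by P* − Pb = 121 − 73 = 48; sellers' price rises by Ps − P* = 142 − 121 = 21.

Buyers gain £48 per unit; sellers gain £21 per unit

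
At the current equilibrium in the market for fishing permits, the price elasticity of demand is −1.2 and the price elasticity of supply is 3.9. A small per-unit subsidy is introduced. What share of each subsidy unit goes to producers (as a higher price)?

For a small subsidy around the equilibrium, the benefit split depends on the relative slopes, which at a point are proportional to the elasticities.
Buyer share = εs/(εs + |εd|) = 3.9/(3.9 + 1.2) = 13/17; seller share = |εd|/(εs + |εd|) = 4/17.
So producers capture 4/17 of the subsidy.

Producer share = 4/17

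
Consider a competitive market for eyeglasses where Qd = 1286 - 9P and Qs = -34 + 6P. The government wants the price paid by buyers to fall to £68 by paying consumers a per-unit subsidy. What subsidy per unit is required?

At a buyer price of 68, quantity demanded is 1286 − 9·68 = 674.
Sellers supply 674 only when they receive Ps with -34 + 6·Ps = 674, i.e. Ps = 118.
s = Ps − Pb = 118 − 68 = 50.

Required subsidy s = £50 per unit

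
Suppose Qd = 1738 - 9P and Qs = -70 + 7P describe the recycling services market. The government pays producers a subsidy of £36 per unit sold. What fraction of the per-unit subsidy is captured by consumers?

Pre-subsidy: 1738 - 9P = -70 + 7P gives P* = 113, Q* = 721.
With the subsidy, sellers receive Ps = Pb + 36 for each unit, where Pb is the price buyers pay.
Supply in terms of Pb becomes Qs = -70 + 7(Pb + 36) = 182 + 7Pb. Setting this equal to demand: 1738 - 9Pb = 182 + 7Pb, so Pb = 97.25.
Sellers receive Ps = 97.25 + 36 = 133.25; Q' = 1738 − 9·97.25 = 862.75.
Buyers' price falls by P* − Pb = 113 − 97.25 = 15.75; sellers' price rises by Ps − P* = 133.25 − 113 = 20.25.
So consumers capture 15.75/36 = 0.4375 of each unit of subsidy.

Consumer share = 0.4375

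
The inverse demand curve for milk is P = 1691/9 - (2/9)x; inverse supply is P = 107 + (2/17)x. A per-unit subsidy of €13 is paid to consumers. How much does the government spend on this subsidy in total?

Pre-subsidy: 1691/9 - (2/9)x = 107 + (2/17)x gives x* = 238 and P* = 135.
With the rebate, buyers effectively pay Pb = Ps − 13, where Ps is the price sellers receive.
On the curves, Pb = 1691/9 - (2/9)x and Ps = 107 + (2/17)x; the wedge Ps − Pb = 13 gives 107 + (2/17)x − (1691/9 - (2/9)x) = 13, so x' = 276.25.
Then Pb = 1691/9 − (2/9)·276.25 = 126.5 and Ps = 107 + (2/17)·276.25 = 139.5.
Government outlay = subsidy × quantity = 13 × 276.25 = 3591.25.

Government cost = €3591.25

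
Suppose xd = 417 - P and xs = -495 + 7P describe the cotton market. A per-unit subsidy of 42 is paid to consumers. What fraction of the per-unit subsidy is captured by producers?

Pre-subsidy: 417 - P = -495 + 7P gives P* = 114, x* = 303.
With the rebate, buyers effectively pay Pb = Ps − 42, where Ps is the price sellers receive.
Demand in terms of Ps becomes xd = 417 − 1(Ps − 42) = 459 - Ps. Setting this equal to supply: 459 - Ps = -495 + 7Ps, so Ps = 119.25.
Buyers pay Pb = 119.25 − 42 = 77.25; x' = -495 + 7·119.25 = 339.75.
Buyers' price falls by P* − Pb = 114 − 77.25 = 36.75; sellers' price rises by Ps − P* = 119.25 − 114 = 5.25.
So producers capture 5.25/42 = 0.125 of each unit of subsidy.

Producer share = 0.125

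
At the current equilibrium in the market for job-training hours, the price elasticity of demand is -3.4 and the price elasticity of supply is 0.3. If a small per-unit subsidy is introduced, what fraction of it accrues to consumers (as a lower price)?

For a small subsidy around the equilibrium, the benefit split depends on the relative slopes, which at a point are proportional to the elasticities.
Buyer share = εs/(εs + |εd|) = 0.3/(0.3 + 3.4) = 3/37; seller share = |εd|/(εs + |εd|) = 34/37.

Consumer share = 3/37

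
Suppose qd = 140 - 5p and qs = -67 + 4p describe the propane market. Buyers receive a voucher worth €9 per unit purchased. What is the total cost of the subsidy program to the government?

Pre-subsidy: 140 - 5p = -67 + 4p gives p* = 23, q* = 25.
With the rebate, buyers effectively pay pb = ps − 9, where ps is the price sellers receive.
Demand in terms of ps becomes qd = 140 − 5(ps − 9) = 185 - 5ps. Setting this equal to supply: 185 - 5ps = -67 + 4ps, so ps = 28.
Buyers pay pb = 28 − 9 = 19; q' = -67 + 4·28 = 45.
Government outlay = subsidy × quantity = 9 × 45 = 405.

Government cost = €405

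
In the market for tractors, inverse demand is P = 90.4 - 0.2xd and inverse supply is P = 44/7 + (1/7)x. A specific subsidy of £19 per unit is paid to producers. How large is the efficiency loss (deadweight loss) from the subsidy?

Deadweight loss = 12635/24

Pre-subsidy: 90.4 - 0.2x = 44/7 + (1/7)x gives x* = 736/3 and P* = 124/3.
With the subsidy, sellers receive Ps = Pb + 19 for each unit, where Pb is the price buyers pay.
On the curves, Pb = 90.4 - 0.2x and Ps = 44/7 + (1/7)x; the wedge Ps − Pb = 19 gives 44/7 + (1/7)x − (90.4 - 0.2x) = 19, so x' = 300.75.
Then Pb = 90.4 − 0.2·300.75 = 30.25 and Ps = 44/7 + (1/7)·300.75 = 49.25.
The subsidy expands output by 300.75 − 736/3 = 665/12 past the efficient level; on those units the gap between marginal cost and willingness to pay runs from 0 up to 19.
DWL = ½ × 19 × 665/12 = 12635/24.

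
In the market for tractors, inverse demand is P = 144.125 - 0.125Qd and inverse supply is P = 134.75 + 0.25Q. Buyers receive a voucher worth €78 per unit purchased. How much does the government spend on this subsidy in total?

Pre-subsidy: 144.125 - 0.125Q = 134.75 + 0.25Q gives Q* = 25 and P* = 141.
With the rebate, buyers effectively pay Pb = Ps − 78, where Ps is the price sellers receive.
On the curves, Pb = 144.125 - 0.125Q and Ps = 134.75 + 0.25Q; the wedge Ps − Pb = 78 gives 134.75 + 0.25Q − (144.125 - 0.125Q) = 78, so Q' = 233.
Then Pb = 144.125 − 0.125·233 = 115 and Ps = 134.75 + 0.25·233 = 193.
Government outlay = subsidy × quantity = 78 × 233 = 18174.

Government cost = €18174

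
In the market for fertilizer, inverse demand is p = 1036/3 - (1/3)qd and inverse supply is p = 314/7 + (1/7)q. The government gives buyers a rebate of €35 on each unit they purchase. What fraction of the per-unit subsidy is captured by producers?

Producer share = 0.3

Pre-subsidy: 1036/3 - (1/3)q = 314/7 + (1/7)q gives q* = 631 and p* = 135.
With the rebate, buyers effectively pay pb = ps − 35, where ps is the price sellers receive.
On the curves, pb = 1036/3 - (1/3)q and ps = 314/7 + (1/7)q; the wedge ps − pb = 35 gives 314/7 + (1/7)q − (1036/3 - (1/3)q) = 35, so q' = 704.5.
Then pb = 1036/3 − (1/3)·704.5 = 110.5 and ps = 314/7 + (1/7)·704.5 = 145.5.
Buyers' price falls by p* − pb = 135 − 110.5 = 24.5; sellers' price rises by ps − p* = 145.5 − 135 = 10.5.
So producers capture 10.5/35 = 0.3 of each unit of subsidy.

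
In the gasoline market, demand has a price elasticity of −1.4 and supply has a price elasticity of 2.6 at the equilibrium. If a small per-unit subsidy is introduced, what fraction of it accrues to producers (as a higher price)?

Producer share = 0.35

For a small subsidy around the equilibrium, the benefit split depends on the relative slopes, which at a point are proportional to the elasticities.
Buyer share = εs/(εs + |εd|) = 2.6/(2.6 + 1.4) = 0.65; seller share = |εd|/(εs + |εd|) = 0.35.
So producers capture 0.35 of the subsidy.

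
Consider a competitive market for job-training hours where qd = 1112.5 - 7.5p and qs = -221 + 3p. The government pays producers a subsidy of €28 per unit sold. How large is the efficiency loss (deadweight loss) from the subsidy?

Deadweight loss = €840

Pre-subsidy: 1112.5 - 7.5p = -221 + 3p gives p* = 127, q* = 160.
With the subsidy, sellers receive ps = pb + 28 for each unit, where pb is the price buyers pay.
Supply in terms of pb becomes qs = -221 + 3(pb + 28) = -137 + 3pb. Setting this equal to demand: 1112.5 - 7.5pb = -137 + 3pb, so pb = 119.
Sellers receive ps = 119 + 28 = 147; q' = 1112.5 − 7.5·119 = 220.
The subsidy expands output by 220 − 160 = 60 past the efficient level; on those units the gap between marginal cost and willingness to pay runs from 0 up to 28.
DWL = ½ × 28 × 60 = 840.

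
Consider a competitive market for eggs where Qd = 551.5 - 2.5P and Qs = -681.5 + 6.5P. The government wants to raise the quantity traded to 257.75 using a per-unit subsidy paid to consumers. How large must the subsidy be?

Required subsidy s = 27 per unit

At Q = 257.75, invert demand for the buyer price: Pb = (551.5 − 257.75)/2.5 = 117.5; invert supply for the seller price: Ps = (257.75 − (-681.5))/6.5 = 144.5.
The subsidy must fill the gap: s = Ps − Pb = 144.5 − 117.5 = 27.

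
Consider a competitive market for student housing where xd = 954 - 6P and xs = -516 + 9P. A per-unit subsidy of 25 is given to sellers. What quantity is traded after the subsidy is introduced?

Pre-subsidy: 954 - 6P = -516 + 9P gives P* = 98, x* = 366.
With the subsidy, sellers receive Ps = Pb + 25 for each unit, where Pb is the price buyers pay.
Supply in terms of Pb becomes xs = -516 + 9(Pb + 25) = -291 + 9Pb. Setting this equal to demand: 954 - 6Pb = -291 + 9Pb, so Pb = 83.
Sellers receive Ps = 83 + 25 = 108; x' = 954 − 6·83 = 456.

x' = 456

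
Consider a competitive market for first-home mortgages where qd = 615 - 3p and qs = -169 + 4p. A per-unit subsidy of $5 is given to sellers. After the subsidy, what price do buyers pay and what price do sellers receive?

Buyers pay 764/7; sellers receive 799/7

Pre-subsidy: 615 - 3p = -169 + 4p gives p* = 112, q* = 279.
With the subsidy, sellers receive ps = pb + 5 for each unit, where pb is the price buyers pay.
Supply in terms of pb becomes qs = -169 + 4(pb + 5) = -149 + 4pb. Setting this equal to demand: 615 - 3pb = -149 + 4pb, so pb = 764/7.
Sellers receive ps = 764/7 + 5 = 799/7; q' = 615 − 3·(764/7) = 2013/7.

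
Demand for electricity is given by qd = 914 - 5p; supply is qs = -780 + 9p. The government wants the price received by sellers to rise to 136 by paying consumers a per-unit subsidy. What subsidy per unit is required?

At a seller price of 136, quantity supplied is -780 + 9·136 = 444.
Buyers absorb 444 only when they pay pb with 914 − 5·pb = 444, i.e. pb = 94.
s = ps − pb = 136 − 94 = 42.

Required subsidy s = 42 per unit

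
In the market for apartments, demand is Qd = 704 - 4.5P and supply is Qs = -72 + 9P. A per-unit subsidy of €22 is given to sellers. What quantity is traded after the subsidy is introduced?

Pre-subsidy: 704 - 4.5P = -72 + 9P gives P* = 1552/27, Q* = 1336/3.
With the subsidy, sellers receive Ps = Pb + 22 for each unit, where Pb is the price buyers pay.
Supply in terms of Pb becomes Qs = -72 + 9(Pb + 22) = 126 + 9Pb. Setting this equal to demand: 704 - 4.5Pb = 126 + 9Pb, so Pb = 1156/27.
Sellers receive Ps = 1156/27 + 22 = 1750/27; Q' = 704 − 4.5·(1156/27) = 1534/3.

Q' = 1534/3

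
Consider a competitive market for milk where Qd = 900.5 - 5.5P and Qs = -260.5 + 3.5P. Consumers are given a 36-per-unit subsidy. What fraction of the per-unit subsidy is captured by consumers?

Pre-subsidy: 900.5 - 5.5P = -260.5 + 3.5P gives P* = 129, Q* = 191.
With the rebate, buyers effectively pay Pb = Ps − 36, where Ps is the price sellers receive.
Demand in terms of Ps becomes Qd = 900.5 − 5.5(Ps − 36) = 1098.5 - 5.5Ps. Setting this equal to supply: 1098.5 - 5.5Ps = -260.5 + 3.5Ps, so Ps = 151.
Buyers pay Pb = 151 − 36 = 115; Q' = -260.5 + 3.5·151 = 268.
Buyers' price falls by P* − Pb = 129 − 115 = 14; sellers' price rises by Ps − P* = 151 − 129 = 22.
So consumers capture 14/36 = 7/18 of each unit of subsidy.

Consumer share = 7/18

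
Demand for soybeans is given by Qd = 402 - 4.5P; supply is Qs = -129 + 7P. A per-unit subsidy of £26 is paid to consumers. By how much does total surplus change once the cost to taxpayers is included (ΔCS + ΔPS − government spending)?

Pre-subsidy: 402 - 4.5P = -129 + 7P gives P* = 1062/23, Q* = 4467/23.
With the rebate, buyers effectively pay Pb = Ps − 26, where Ps is the price sellers receive.
Demand in terms of Ps becomes Qd = 402 − 4.5(Ps − 26) = 519 - 4.5Ps. Setting this equal to supply: 519 - 4.5Ps = -129 + 7Ps, so Ps = 1296/23.
Buyers pay Pb = 1296/23 − 26 = 698/23; Q' = -129 + 7·(1296/23) = 6105/23.
ΔCS = ½(4467/23 + 6105/23)(1062/23 − 698/23) = 1924104/529; ΔPS = ½(4467/23 + 6105/23)(1296/23 − 1062/23) = 1236924/529.
Government spending = 26 × 6105/23 = 158730/23.
Net change = 1924104/529 + 1236924/529 − 158730/23 = -21294/23. The loss equals the DWL triangle ½·26·1638/23.

Net change in total surplus = -21294/23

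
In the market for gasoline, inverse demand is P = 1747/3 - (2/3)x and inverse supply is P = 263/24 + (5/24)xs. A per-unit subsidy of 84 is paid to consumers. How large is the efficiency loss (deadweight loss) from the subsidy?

Deadweight loss = 4032

Pre-subsidy: 1747/3 - (2/3)x = 263/24 + (5/24)x gives x* = 653 and P* = 147.
With the rebate, buyers effectively pay Pb = Ps − 84, where Ps is the price sellers receive.
On the curves, Pb = 1747/3 - (2/3)x and Ps = 263/24 + (5/24)x; the wedge Ps − Pb = 84 gives 263/24 + (5/24)x − (1747/3 - (2/3)x) = 84, so x' = 749.
Then Pb = 1747/3 − (2/3)·749 = 83 and Ps = 263/24 + (5/24)·749 = 167.
The subsidy expands output by 749 − 653 = 96 past the efficient level; on those units the gap between marginal cost and willingness to pay runs from 0 up to 84.
DWL = ½ × 84 × 96 = 4032.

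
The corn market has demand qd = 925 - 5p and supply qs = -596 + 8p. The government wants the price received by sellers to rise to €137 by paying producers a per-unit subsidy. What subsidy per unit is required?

At a seller price of 137, quantity supplied is -596 + 8·137 = 500.
Buyers absorb 500 only when they pay pb with 925 − 5·pb = 500, i.e. pb = 85.
s = ps − pb = 137 − 85 = 52.

Required subsidy s = €52 per unit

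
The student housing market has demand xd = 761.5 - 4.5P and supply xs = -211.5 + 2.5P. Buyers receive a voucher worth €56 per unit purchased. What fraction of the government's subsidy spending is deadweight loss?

Pre-subsidy: 761.5 - 4.5P = -211.5 + 2.5P gives P* = 139, x* = 136.
With the rebate, buyers effectively pay Pb = Ps − 56, where Ps is the price sellers receive.
Demand in terms of Ps becomes xd = 761.5 − 4.5(Ps − 56) = 1013.5 - 4.5Ps. Setting this equal to supply: 1013.5 - 4.5Ps = -211.5 + 2.5Ps, so Ps = 175.
Buyers pay Pb = 175 − 56 = 119; x' = -211.5 + 2.5·175 = 226.
ΔCS = ½(136 + 226)(139 − 119) = 3620; ΔPS = ½(136 + 226)(175 − 139) = 6516.
Government spending = 56 × 226 = 12656.
DWL = ½ × 56 × (226 − 136) = 2520; fraction = 2520 / 12656 = 45/226.

DWL / government spending = 45/226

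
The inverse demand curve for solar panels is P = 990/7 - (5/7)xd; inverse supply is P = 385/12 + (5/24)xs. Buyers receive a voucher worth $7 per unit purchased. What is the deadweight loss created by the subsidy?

Deadweight loss = 4116/155

Pre-subsidy: 990/7 - (5/7)x = 385/12 + (5/24)x gives x* = 3674/31 and P* = 1760/31.
With the rebate, buyers effectively pay Pb = Ps − 7, where Ps is the price sellers receive.
On the curves, Pb = 990/7 - (5/7)x and Ps = 385/12 + (5/24)x; the wedge Ps − Pb = 7 gives 385/12 + (5/24)x − (990/7 - (5/7)x) = 7, so x' = 19546/155.
Then Pb = 990/7 − (5/7)·(19546/155) = 1592/31 and Ps = 385/12 + (5/24)·(19546/155) = 1809/31.
The subsidy expands output by 19546/155 − 3674/31 = 1176/155 past the efficient level; on those units the gap between marginal cost and willingness to pay runs from 0 up to 7.
DWL = ½ × 7 × 1176/155 = 4116/155.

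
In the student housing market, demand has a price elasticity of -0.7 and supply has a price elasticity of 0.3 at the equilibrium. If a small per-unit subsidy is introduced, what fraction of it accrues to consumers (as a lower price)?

For a small subsidy around the equilibrium, the benefit split depends on the relative slopes, which at a point are proportional to the elasticities.
Buyer share = εs/(εs + |εd|) = 0.3/(0.3 + 0.7) = 0.3; seller share = |εd|/(εs + |εd|) = 0.7.

Consumer share = 0.3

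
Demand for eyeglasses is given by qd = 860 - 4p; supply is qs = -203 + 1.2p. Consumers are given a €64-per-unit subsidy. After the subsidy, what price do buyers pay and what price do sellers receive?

Pre-subsidy: 860 - 4p = -203 + 1.2p gives p* = 5315/26, q* = 550/13.
With the rebate, buyers effectively pay pb = ps − 64, where ps is the price sellers receive.
Demand in terms of ps becomes qd = 860 − 4(ps − 64) = 1116 - 4ps. Setting this equal to supply: 1116 - 4ps = -203 + 1.2ps, so ps = 6595/26.
Buyers pay pb = 6595/26 − 64 = 4931/26; q' = -203 + 1.2·(6595/26) = 1318/13.

Buyers pay 4931/26; sellers receive 6595/26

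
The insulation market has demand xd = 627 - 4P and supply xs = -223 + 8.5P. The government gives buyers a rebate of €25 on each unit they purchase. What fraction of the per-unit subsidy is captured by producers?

Producer share = 0.32

Pre-subsidy: 627 - 4P = -223 + 8.5P gives P* = 68, x* = 355.
With the rebate, buyers effectively pay Pb = Ps − 25, where Ps is the price sellers receive.
Demand in terms of Ps becomes xd = 627 − 4(Ps − 25) = 727 - 4Ps. Setting this equal to supply: 727 - 4Ps = -223 + 8.5Ps, so Ps = 76.
Buyers pay Pb = 76 − 25 = 51; x' = -223 + 8.5·76 = 423.
Buyers' price falls by P* − Pb = 68 − 51 = 17; sellers' price rises by Ps − P* = 76 − 68 = 8.
So producers capture 8/25 = 0.32 of each unit of subsidy.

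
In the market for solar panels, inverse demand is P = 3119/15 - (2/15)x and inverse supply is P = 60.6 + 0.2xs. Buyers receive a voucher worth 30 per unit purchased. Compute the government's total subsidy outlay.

Government cost = 15960

Pre-subsidy: 3119/15 - (2/15)x = 60.6 + 0.2x gives x* = 442 and P* = 149.
With the rebate, buyers effectively pay Pb = Ps − 30, where Ps is the price sellers receive.
On the curves, Pb = 3119/15 - (2/15)x and Ps = 60.6 + 0.2x; the wedge Ps − Pb = 30 gives 60.6 + 0.2x − (3119/15 - (2/15)x) = 30, so x' = 532.
Then Pb = 3119/15 − (2/15)·532 = 137 and Ps = 60.6 + 0.2·532 = 167.
Government outlay = subsidy × quantity = 30 × 532 = 15960.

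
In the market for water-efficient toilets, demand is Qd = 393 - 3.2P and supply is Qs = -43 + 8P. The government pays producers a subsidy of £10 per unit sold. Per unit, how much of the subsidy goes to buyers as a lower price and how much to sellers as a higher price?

Buyers gain 50/7 per unit; sellers gain 20/7 per unit

Pre-subsidy: 393 - 3.2P = -43 + 8P gives P* = 545/14, Q* = 1879/7.
With the subsidy, sellers receive Ps = Pb + 10 for each unit, where Pb is the price buyers pay.
Supply in terms of Pb becomes Qs = -43 + 8(Pb + 10) = 37 + 8Pb. Setting this equal to demand: 393 - 3.2Pb = 37 + 8Pb, so Pb = 445/14.
Sellers receive Ps = 445/14 + 10 = 585/14; Q' = 393 − 3.2·(445/14) = 2039/7.
Buyers' price falls by P* − Pb = 545/14 − 445/14 = 50/7; sellers' price rises by Ps − P* = 585/14 − 545/14 = 20/7.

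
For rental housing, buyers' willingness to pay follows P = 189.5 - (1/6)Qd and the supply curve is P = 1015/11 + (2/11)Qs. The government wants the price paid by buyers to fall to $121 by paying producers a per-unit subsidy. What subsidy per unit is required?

Required subsidy s = $46 per unit

At a buyer price of 121, quantity demanded is 1137 − 6·121 = 411.
Sellers supply 411 only when they receive Ps = 1015/11 + (2/11)·411 = 167.
s = Ps − Pb = 167 − 121 = 46.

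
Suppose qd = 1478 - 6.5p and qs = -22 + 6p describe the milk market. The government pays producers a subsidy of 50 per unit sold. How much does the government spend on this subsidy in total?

Government cost = 42700

Pre-subsidy: 1478 - 6.5p = -22 + 6p gives p* = 120, q* = 698.
With the subsidy, sellers receive ps = pb + 50 for each unit, where pb is the price buyers pay.
Supply in terms of pb becomes qs = -22 + 6(pb + 50) = 278 + 6pb. Setting this equal to demand: 1478 - 6.5pb = 278 + 6pb, so pb = 96.
Sellers receive ps = 96 + 50 = 146; q' = 1478 − 6.5·96 = 854.
Government outlay = subsidy × quantity = 50 × 854 = 42700.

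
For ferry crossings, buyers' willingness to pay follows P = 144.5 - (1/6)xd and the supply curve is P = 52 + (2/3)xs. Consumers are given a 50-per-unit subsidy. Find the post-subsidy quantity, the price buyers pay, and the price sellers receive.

x' = 171; buyers pay 116; sellers receive 166

Pre-subsidy: 144.5 - (1/6)x = 52 + (2/3)x gives x* = 111 and P* = 126.
With the rebate, buyers effectively pay Pb = Ps − 50, where Ps is the price sellers receive.
On the curves, Pb = 144.5 - (1/6)x and Ps = 52 + (2/3)x; the wedge Ps − Pb = 50 gives 52 + (2/3)x − (144.5 - (1/6)x) = 50, so x' = 171.
Then Pb = 144.5 − (1/6)·171 = 116 and Ps = 52 + (2/3)·171 = 166.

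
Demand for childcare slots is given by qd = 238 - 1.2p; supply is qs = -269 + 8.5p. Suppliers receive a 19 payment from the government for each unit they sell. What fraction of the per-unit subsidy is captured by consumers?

Consumer share = 85/97

Pre-subsidy: 238 - 1.2p = -269 + 8.5p gives p* = 5070/97, q* = 17002/97.
With the subsidy, sellers receive ps = pb + 19 for each unit, where pb is the price buyers pay.
Supply in terms of pb becomes qs = -269 + 8.5(pb + 19) = -107.5 + 8.5pb. Setting this equal to demand: 238 - 1.2pb = -107.5 + 8.5pb, so pb = 3455/97.
Sellers receive ps = 3455/97 + 19 = 5298/97; q' = 238 − 1.2·(3455/97) = 18940/97.
Buyers' price falls by p* − pb = 5070/97 − 3455/97 = 1615/97; sellers' price rises by ps − p* = 5298/97 − 5070/97 = 228/97.
So consumers capture (1615/97)/19 = 85/97 of each unit of subsidy.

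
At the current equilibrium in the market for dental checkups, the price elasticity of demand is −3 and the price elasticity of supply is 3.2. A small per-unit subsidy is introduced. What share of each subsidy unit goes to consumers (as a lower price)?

For a small subsidy around the equilibrium, the benefit split depends on the relative slopes, which at a point are proportional to the elasticities.
Buyer share = εs/(εs + |εd|) = 3.2/(3.2 + 3) = 16/31; seller share = |εd|/(εs + |εd|) = 15/31.

Consumer share = 16/31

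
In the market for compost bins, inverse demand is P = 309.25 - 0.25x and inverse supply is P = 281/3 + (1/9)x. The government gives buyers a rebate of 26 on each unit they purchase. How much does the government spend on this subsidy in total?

Government cost = 17394

Pre-subsidy: 309.25 - 0.25x = 281/3 + (1/9)x gives x* = 597 and P* = 160.
With the rebate, buyers effectively pay Pb = Ps − 26, where Ps is the price sellers receive.
On the curves, Pb = 309.25 - 0.25x and Ps = 281/3 + (1/9)x; the wedge Ps − Pb = 26 gives 281/3 + (1/9)x − (309.25 - 0.25x) = 26, so x' = 669.
Then Pb = 309.25 − 0.25·669 = 142 and Ps = 281/3 + (1/9)·669 = 168.
Government outlay = subsidy × quantity = 26 × 669 = 17394.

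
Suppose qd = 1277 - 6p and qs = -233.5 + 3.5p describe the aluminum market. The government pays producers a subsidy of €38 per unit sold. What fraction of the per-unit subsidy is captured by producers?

Producer share = 12/19

Pre-subsidy: 1277 - 6p = -233.5 + 3.5p gives p* = 159, q* = 323.
With the subsidy, sellers receive ps = pb + 38 for each unit, where pb is the price buyers pay.
Supply in terms of pb becomes qs = -233.5 + 3.5(pb + 38) = -100.5 + 3.5pb. Setting this equal to demand: 1277 - 6pb = -100.5 + 3.5pb, so pb = 145.
Sellers receive ps = 145 + 38 = 183; q' = 1277 − 6·145 = 407.
Buyers' price falls by p* − pb = 159 − 145 = 14; sellers' price rises by ps − p* = 183 − 159 = 24.
So producers capture 24/38 = 12/19 of each unit of subsidy.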